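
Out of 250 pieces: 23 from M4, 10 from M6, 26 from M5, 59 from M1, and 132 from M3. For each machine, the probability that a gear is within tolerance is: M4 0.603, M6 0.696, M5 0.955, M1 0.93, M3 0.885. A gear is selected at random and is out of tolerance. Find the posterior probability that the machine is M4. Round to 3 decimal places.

Taking complements, P(oversize | each) = M4 0.397, M6 0.304, M5 0.045, M1 0.07, M3 0.115.
Prior × likelihood for each hypothesis:
  M4: 0.092 × 0.397 = 0.036524
  M6: 0.04 × 0.304 = 0.01216
  M5: 0.104 × 0.045 = 0.00468
  M1: 0.236 × 0.07 = 0.01652
  M3: 0.528 × 0.115 = 0.06072
Total = 0.130604.
P(M4 | evidence) = 0.036524 / 0.130604 ≈ 0.280.

0.280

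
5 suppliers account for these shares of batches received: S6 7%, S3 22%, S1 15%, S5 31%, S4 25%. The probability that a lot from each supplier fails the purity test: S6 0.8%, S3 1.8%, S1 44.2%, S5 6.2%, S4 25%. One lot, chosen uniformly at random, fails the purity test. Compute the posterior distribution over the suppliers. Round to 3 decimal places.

Compute prior × likelihood for every hypothesis:
  S6: 0.07 × 0.008 = 0.00056
  S3: 0.22 × 0.018 = 0.00396
  S1: 0.15 × 0.442 = 0.0663
  S5: 0.31 × 0.062 = 0.01922
  S4: 0.25 × 0.25 = 0.0625
Total = 0.15254.
P(S6 | off-spec) = 0.00056/0.15254 ≈ 0.004
P(S3 | off-spec) = 0.00396/0.15254 ≈ 0.026
P(S1 | off-spec) = 0.0663/0.15254 ≈ 0.435
P(S5 | off-spec) = 0.01922/0.15254 ≈ 0.126
P(S4 | off-spec) = 0.0625/0.15254 ≈ 0.410

S6 0.004, S3 0.026, S1 0.435, S5 0.126, S4 0.410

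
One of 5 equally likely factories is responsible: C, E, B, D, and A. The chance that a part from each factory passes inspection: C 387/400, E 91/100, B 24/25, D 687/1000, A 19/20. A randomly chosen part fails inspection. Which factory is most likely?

D

Taking complements, P(nonconforming | each) = C 0.0325, E 0.09, B 0.04, D 0.313, A 0.05.
Since the prior is uniform, the posterior is proportional to the likelihood:
  C: 0.0325
  E: 0.09
  B: 0.04
  D: 0.313
  A: 0.05
Sum = 0.5255.
Largest term belongs to D, so D is most probable.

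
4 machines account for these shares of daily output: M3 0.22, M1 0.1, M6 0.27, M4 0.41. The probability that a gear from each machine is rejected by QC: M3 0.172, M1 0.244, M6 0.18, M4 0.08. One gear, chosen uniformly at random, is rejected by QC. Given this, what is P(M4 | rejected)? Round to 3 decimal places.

By Bayes' rule, posterior ∝ prior × likelihood:
  M3: 0.22 × 0.172 = 0.03784
  M1: 0.1 × 0.244 = 0.0244
  M6: 0.27 × 0.18 = 0.0486
  M4: 0.41 × 0.08 = 0.0328
Sum = 0.14364.
P(M4 | evidence) = 0.0328 / 0.14364 ≈ 0.228.

0.228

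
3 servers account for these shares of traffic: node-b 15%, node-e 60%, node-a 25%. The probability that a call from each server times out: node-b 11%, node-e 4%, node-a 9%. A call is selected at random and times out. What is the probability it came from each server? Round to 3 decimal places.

By Bayes' rule, posterior ∝ prior × likelihood:
  node-b: 0.15 × 0.11 = 0.0165
  node-e: 0.6 × 0.04 = 0.024
  node-a: 0.25 × 0.09 = 0.0225
Sum = 0.063.
P(node-b | timeout) = 0.0165/0.063 ≈ 0.262
P(node-e | timeout) = 0.024/0.063 ≈ 0.381
P(node-a | timeout) = 0.0225/0.063 ≈ 0.357
(Check: 0.262+0.381+0.357 = 1.000.)

node-b 0.262, node-e 0.381, node-a 0.357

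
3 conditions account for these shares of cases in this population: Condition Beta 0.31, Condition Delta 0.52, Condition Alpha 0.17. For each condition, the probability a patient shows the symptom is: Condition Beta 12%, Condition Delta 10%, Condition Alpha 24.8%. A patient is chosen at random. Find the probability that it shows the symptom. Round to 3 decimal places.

0.131

Unnormalized posteriors (prior × likelihood):
  Condition Beta: 0.31 × 0.12 = 0.0372
  Condition Delta: 0.52 × 0.1 = 0.052
  Condition Alpha: 0.17 × 0.248 = 0.04216
P(symptomatic) = 0.0372 + 0.052 + 0.04216 = 0.13136 → 0.131.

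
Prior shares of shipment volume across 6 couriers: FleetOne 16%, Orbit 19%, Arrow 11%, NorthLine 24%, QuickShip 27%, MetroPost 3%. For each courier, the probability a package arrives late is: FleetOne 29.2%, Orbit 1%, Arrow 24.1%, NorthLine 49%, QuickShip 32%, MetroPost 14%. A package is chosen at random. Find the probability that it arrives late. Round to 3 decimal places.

0.283

Unnormalized posteriors (prior × likelihood):
  FleetOne: 0.16 × 0.292 = 0.04672
  Orbit: 0.19 × 0.01 = 0.0019
  Arrow: 0.11 × 0.241 = 0.02651
  NorthLine: 0.24 × 0.49 = 0.1176
  QuickShip: 0.27 × 0.32 = 0.0864
  MetroPost: 0.03 × 0.14 = 0.0042
P(late) = 0.04672 + 0.0019 + 0.02651 + 0.1176 + 0.0864 + 0.0042 = 0.28333 → 0.283.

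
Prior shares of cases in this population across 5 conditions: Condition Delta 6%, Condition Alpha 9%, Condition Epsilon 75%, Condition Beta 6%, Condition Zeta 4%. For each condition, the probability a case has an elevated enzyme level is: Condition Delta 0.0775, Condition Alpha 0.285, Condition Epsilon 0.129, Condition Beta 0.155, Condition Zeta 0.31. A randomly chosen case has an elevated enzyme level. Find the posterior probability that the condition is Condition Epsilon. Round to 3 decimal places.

Prior × likelihood for each hypothesis:
  Condition Delta: 0.06 × 0.0775 = 0.00465
  Condition Alpha: 0.09 × 0.285 = 0.02565
  Condition Epsilon: 0.75 × 0.129 = 0.09675
  Condition Beta: 0.06 × 0.155 = 0.0093
  Condition Zeta: 0.04 × 0.31 = 0.0124
Normalizing constant = 0.14875.
P(Condition Epsilon | evidence) = 0.09675 / 0.14875 ≈ 0.650.

0.650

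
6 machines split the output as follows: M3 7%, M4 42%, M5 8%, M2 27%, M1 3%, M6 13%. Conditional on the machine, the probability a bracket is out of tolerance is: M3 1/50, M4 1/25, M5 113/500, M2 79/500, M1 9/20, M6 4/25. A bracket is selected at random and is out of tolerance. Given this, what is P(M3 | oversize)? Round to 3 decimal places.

0.012

Unnormalized posteriors (prior × likelihood):
  M3: 0.07 × 0.02 = 0.0014
  M4: 0.42 × 0.04 = 0.0168
  M5: 0.08 × 0.226 = 0.01808
  M2: 0.27 × 0.158 = 0.04266
  M1: 0.03 × 0.45 = 0.0135
  M6: 0.13 × 0.16 = 0.0208
Sum = 0.11324.
P(M3 | evidence) = 0.0014 / 0.11324 ≈ 0.012.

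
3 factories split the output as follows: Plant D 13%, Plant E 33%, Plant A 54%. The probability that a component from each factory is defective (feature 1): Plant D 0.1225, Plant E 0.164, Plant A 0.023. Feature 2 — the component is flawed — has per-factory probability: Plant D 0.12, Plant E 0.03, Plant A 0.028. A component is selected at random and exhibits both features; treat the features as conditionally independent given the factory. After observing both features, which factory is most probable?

Compute prior × likelihood for every hypothesis:
  Plant D: 0.13 × 0.1225 × 0.12 = 0.001911
  Plant E: 0.33 × 0.164 × 0.03 = 0.0016236
  Plant A: 0.54 × 0.023 × 0.028 = 0.00034776
Total = 0.00388236.
Largest term belongs to Plant D, so Plant D is most probable.

Plant D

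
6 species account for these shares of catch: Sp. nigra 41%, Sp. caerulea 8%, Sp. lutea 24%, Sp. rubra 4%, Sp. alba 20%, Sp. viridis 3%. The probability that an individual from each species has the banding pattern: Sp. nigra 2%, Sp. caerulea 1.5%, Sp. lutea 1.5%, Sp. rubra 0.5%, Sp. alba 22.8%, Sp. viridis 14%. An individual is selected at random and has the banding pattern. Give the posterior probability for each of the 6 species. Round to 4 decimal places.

Sp. nigra 0.1302, Sp. caerulea 0.0190, Sp. lutea 0.0571, Sp. rubra 0.0032, Sp. alba 0.7238, Sp. viridis 0.0667

Prior × likelihood for each hypothesis:
  Sp. nigra: 0.41 × 0.02 = 0.0082
  Sp. caerulea: 0.08 × 0.015 = 0.0012
  Sp. lutea: 0.24 × 0.015 = 0.0036
  Sp. rubra: 0.04 × 0.005 = 0.0002
  Sp. alba: 0.2 × 0.228 = 0.0456
  Sp. viridis: 0.03 × 0.14 = 0.0042
Total = 0.063.
P(Sp. nigra | banded) = 0.0082/0.063 ≈ 0.1302
P(Sp. caerulea | banded) = 0.0012/0.063 ≈ 0.0190
P(Sp. lutea | banded) = 0.0036/0.063 ≈ 0.0571
P(Sp. rubra | banded) = 0.0002/0.063 ≈ 0.0032
P(Sp. alba | banded) = 0.0456/0.063 ≈ 0.7238
P(Sp. viridis | banded) = 0.0042/0.063 ≈ 0.0667
(Check: 0.1302+0.0190+0.0571+0.0032+0.7238+0.0667 = 1.0000.)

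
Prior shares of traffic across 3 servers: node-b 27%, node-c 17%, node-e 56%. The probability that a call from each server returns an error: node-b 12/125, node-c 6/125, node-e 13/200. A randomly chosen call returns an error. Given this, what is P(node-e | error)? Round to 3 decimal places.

By Bayes' rule, posterior ∝ prior × likelihood:
  node-b: 0.27 × 0.096 = 0.02592
  node-c: 0.17 × 0.048 = 0.00816
  node-e: 0.56 × 0.065 = 0.0364
Sum = 0.07048.
P(node-e | evidence) = 0.0364 / 0.07048 ≈ 0.516.

0.516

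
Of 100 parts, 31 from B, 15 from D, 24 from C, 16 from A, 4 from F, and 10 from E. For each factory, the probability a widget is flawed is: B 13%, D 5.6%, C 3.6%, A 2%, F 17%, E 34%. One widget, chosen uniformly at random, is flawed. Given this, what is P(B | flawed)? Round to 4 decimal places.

Unnormalized posteriors (prior × likelihood):
  B: 0.31 × 0.13 = 0.0403
  D: 0.15 × 0.056 = 0.0084
  C: 0.24 × 0.036 = 0.00864
  A: 0.16 × 0.02 = 0.0032
  F: 0.04 × 0.17 = 0.0068
  E: 0.1 × 0.34 = 0.034
Sum = 0.10134.
P(B | evidence) = 0.0403 / 0.10134 ≈ 0.3977.

0.3977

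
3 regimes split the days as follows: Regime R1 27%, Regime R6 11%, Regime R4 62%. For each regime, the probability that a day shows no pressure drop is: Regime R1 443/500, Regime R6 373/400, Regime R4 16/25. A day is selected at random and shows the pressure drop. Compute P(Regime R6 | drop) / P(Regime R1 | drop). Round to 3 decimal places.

0.241

Taking complements, P(drop | each) = Regime R1 0.114, Regime R6 0.0675, Regime R4 0.36.
Unnormalized posteriors (prior × likelihood):
  Regime R1: 0.27 × 0.114 = 0.03078
  Regime R6: 0.11 × 0.0675 = 0.007425
  Regime R4: 0.62 × 0.36 = 0.2232
Sum = 0.261405.
The ratio is 0.007425 / 0.03078 (the normalizer cancels) = 0.241.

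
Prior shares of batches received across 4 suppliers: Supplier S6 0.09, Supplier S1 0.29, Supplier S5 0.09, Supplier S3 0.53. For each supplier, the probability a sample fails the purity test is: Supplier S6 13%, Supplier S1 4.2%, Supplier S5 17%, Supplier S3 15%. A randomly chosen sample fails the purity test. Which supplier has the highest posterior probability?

Prior × likelihood for each hypothesis:
  Supplier S6: 0.09 × 0.13 = 0.0117
  Supplier S1: 0.29 × 0.042 = 0.01218
  Supplier S5: 0.09 × 0.17 = 0.0153
  Supplier S3: 0.53 × 0.15 = 0.0795
Normalizing constant = 0.11868.
Largest term belongs to Supplier S3, so Supplier S3 is most probable.

Supplier S3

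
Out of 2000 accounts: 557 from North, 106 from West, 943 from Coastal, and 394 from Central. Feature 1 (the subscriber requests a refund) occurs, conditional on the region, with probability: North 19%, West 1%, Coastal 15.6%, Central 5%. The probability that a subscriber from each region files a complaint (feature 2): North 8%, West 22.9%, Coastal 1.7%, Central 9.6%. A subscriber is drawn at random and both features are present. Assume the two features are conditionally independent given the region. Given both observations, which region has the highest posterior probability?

North

Unnormalized posteriors (prior × likelihood):
  North: 0.2785 × 0.19 × 0.08 = 0.0042332
  West: 0.053 × 0.01 × 0.229 = 0.00012137
  Coastal: 0.4715 × 0.156 × 0.017 = 0.001250418
  Central: 0.197 × 0.05 × 0.096 = 0.0009456
Normalizing constant = 0.006550588.
Largest term belongs to North, so North is most probable.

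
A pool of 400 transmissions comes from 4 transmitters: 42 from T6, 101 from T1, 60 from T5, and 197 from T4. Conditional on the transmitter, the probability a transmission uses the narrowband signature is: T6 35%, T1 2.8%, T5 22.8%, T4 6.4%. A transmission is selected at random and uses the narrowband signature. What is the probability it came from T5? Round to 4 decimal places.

Prior × likelihood for each hypothesis:
  T6: 0.105 × 0.35 = 0.03675
  T1: 0.2525 × 0.028 = 0.00707
  T5: 0.15 × 0.228 = 0.0342
  T4: 0.4925 × 0.064 = 0.03152
Normalizing constant = 0.10954.
P(T5 | evidence) = 0.0342 / 0.10954 ≈ 0.3122.

0.3122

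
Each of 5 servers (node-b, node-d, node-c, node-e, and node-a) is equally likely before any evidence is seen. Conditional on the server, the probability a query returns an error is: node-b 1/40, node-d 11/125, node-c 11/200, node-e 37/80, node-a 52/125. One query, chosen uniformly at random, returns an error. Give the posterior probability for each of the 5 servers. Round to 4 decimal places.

node-b 0.0239, node-d 0.0841, node-c 0.0526, node-e 0.4419, node-a 0.3975

With a uniform prior (1/5 each), posterior ∝ likelihood:
  node-b: 0.025
  node-d: 0.088
  node-c: 0.055
  node-e: 0.4625
  node-a: 0.416
Sum = 1.0465.
P(node-b | error) = 0.025/1.0465 ≈ 0.0239
P(node-d | error) = 0.088/1.0465 ≈ 0.0841
P(node-c | error) = 0.055/1.0465 ≈ 0.0526
P(node-e | error) = 0.4625/1.0465 ≈ 0.4419
P(node-a | error) = 0.416/1.0465 ≈ 0.3975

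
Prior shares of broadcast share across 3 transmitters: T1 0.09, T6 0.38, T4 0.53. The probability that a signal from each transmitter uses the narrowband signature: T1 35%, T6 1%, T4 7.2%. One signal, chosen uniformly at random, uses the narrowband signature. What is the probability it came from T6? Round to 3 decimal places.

Prior × likelihood for each hypothesis:
  T1: 0.09 × 0.35 = 0.0315
  T6: 0.38 × 0.01 = 0.0038
  T4: 0.53 × 0.072 = 0.03816
Normalizing constant = 0.07346.
P(T6 | evidence) = 0.0038 / 0.07346 ≈ 0.052.

0.052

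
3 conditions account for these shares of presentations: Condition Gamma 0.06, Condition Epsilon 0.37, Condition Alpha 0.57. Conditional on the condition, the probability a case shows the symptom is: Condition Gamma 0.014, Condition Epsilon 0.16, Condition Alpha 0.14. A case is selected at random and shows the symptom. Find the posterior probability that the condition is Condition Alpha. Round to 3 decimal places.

By Bayes' rule, posterior ∝ prior × likelihood:
  Condition Gamma: 0.06 × 0.014 = 0.00084
  Condition Epsilon: 0.37 × 0.16 = 0.0592
  Condition Alpha: 0.57 × 0.14 = 0.0798
Normalizing constant = 0.13984.
P(Condition Alpha | evidence) = 0.0798 / 0.13984 ≈ 0.571.

0.571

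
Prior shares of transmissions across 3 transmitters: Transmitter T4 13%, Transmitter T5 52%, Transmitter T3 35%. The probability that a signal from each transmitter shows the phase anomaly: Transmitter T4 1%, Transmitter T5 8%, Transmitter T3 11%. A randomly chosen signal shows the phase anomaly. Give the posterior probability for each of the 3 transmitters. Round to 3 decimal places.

Transmitter T4 0.016, Transmitter T5 0.511, Transmitter T3 0.473

By Bayes' rule, posterior ∝ prior × likelihood:
  Transmitter T4: 0.13 × 0.01 = 0.0013
  Transmitter T5: 0.52 × 0.08 = 0.0416
  Transmitter T3: 0.35 × 0.11 = 0.0385
Sum = 0.0814.
P(Transmitter T4 | anomaly) = 0.0013/0.0814 ≈ 0.016
P(Transmitter T5 | anomaly) = 0.0416/0.0814 ≈ 0.511
P(Transmitter T3 | anomaly) = 0.0385/0.0814 ≈ 0.473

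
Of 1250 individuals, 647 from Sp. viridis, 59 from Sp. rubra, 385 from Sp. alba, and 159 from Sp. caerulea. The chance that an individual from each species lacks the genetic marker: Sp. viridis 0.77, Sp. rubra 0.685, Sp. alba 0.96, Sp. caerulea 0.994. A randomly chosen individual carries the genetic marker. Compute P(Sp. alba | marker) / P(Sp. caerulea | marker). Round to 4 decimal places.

Taking complements, P(marker | each) = Sp. viridis 0.23, Sp. rubra 0.315, Sp. alba 0.04, Sp. caerulea 0.006.
By Bayes' rule, posterior ∝ prior × likelihood:
  Sp. viridis: 0.5176 × 0.23 = 0.119048
  Sp. rubra: 0.0472 × 0.315 = 0.014868
  Sp. alba: 0.308 × 0.04 = 0.01232
  Sp. caerulea: 0.1272 × 0.006 = 0.0007632
Normalizing constant = 0.1469992.
The ratio is 0.01232 / 0.0007632 (the normalizer cancels) = 16.1426.

16.1426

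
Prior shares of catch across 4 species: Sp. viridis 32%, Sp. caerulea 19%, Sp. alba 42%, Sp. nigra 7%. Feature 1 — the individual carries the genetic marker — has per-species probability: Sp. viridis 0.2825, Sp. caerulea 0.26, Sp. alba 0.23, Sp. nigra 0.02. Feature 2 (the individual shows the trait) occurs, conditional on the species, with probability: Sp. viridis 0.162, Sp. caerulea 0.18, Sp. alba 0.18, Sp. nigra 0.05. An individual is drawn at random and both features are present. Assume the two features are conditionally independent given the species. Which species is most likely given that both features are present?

Compute prior × likelihood for every hypothesis:
  Sp. viridis: 0.32 × 0.2825 × 0.162 = 0.0146448
  Sp. caerulea: 0.19 × 0.26 × 0.18 = 0.008892
  Sp. alba: 0.42 × 0.23 × 0.18 = 0.017388
  Sp. nigra: 0.07 × 0.02 × 0.05 = 0.00007
Sum = 0.0409948.
Largest term belongs to Sp. alba, so Sp. alba is most probable.

Sp. alba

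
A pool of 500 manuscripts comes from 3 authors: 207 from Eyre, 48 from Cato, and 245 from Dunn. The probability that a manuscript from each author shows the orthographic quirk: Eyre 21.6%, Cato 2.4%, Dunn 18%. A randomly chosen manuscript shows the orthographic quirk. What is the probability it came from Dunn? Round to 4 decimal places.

Prior × likelihood for each hypothesis:
  Eyre: 0.414 × 0.216 = 0.089424
  Cato: 0.096 × 0.024 = 0.002304
  Dunn: 0.49 × 0.18 = 0.0882
Normalizing constant = 0.179928.
P(Dunn | evidence) = 0.0882 / 0.179928 ≈ 0.4902.

0.4902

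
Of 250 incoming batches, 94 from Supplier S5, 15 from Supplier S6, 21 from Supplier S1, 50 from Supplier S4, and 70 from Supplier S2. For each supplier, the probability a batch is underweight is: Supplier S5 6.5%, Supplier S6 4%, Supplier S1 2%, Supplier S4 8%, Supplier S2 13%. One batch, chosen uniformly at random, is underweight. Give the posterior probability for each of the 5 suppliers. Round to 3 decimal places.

Supplier S5 0.302, Supplier S6 0.030, Supplier S1 0.021, Supplier S4 0.198, Supplier S2 0.450

Unnormalized posteriors (prior × likelihood):
  Supplier S5: 0.376 × 0.065 = 0.02444
  Supplier S6: 0.06 × 0.04 = 0.0024
  Supplier S1: 0.084 × 0.02 = 0.00168
  Supplier S4: 0.2 × 0.08 = 0.016
  Supplier S2: 0.28 × 0.13 = 0.0364
Total = 0.08092.
P(Supplier S5 | underweight) = 0.02444/0.08092 ≈ 0.302
P(Supplier S6 | underweight) = 0.0024/0.08092 ≈ 0.030
P(Supplier S1 | underweight) = 0.00168/0.08092 ≈ 0.021
P(Supplier S4 | underweight) = 0.016/0.08092 ≈ 0.198
P(Supplier S2 | underweight) = 0.0364/0.08092 ≈ 0.450
(Check: 0.302+0.030+0.021+0.198+0.450 = 1.001.)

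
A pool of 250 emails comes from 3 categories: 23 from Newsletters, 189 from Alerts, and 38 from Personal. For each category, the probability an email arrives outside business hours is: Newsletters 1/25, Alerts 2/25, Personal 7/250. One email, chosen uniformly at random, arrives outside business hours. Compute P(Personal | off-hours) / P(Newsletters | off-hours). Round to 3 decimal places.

1.157

By Bayes' rule, posterior ∝ prior × likelihood:
  Newsletters: 0.092 × 0.04 = 0.00368
  Alerts: 0.756 × 0.08 = 0.06048
  Personal: 0.152 × 0.028 = 0.004256
Sum = 0.068416.
The ratio is 0.004256 / 0.00368 (the normalizer cancels) = 1.157.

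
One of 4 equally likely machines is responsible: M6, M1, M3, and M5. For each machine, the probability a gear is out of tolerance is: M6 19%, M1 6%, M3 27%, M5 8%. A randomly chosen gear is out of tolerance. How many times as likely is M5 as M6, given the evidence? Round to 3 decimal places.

0.421

With a uniform prior (1/4 each), posterior ∝ likelihood:
  M6: 0.19
  M1: 0.06
  M3: 0.27
  M5: 0.08
Sum = 0.6.
The ratio is 0.08 / 0.19 (the normalizer cancels) = 0.421.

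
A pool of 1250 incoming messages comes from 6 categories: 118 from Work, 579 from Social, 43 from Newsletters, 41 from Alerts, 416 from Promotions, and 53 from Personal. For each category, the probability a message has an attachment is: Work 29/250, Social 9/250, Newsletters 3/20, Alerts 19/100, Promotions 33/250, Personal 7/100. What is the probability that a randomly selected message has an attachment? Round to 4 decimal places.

0.0859

By Bayes' rule, posterior ∝ prior × likelihood:
  Work: 0.0944 × 0.116 = 0.0109504
  Social: 0.4632 × 0.036 = 0.0166752
  Newsletters: 0.0344 × 0.15 = 0.00516
  Alerts: 0.0328 × 0.19 = 0.006232
  Promotions: 0.3328 × 0.132 = 0.0439296
  Personal: 0.0424 × 0.07 = 0.002968
P(attachment) = 0.0109504 + 0.0166752 + 0.00516 + 0.006232 + 0.0439296 + 0.002968 = 0.0859152 → 0.0859.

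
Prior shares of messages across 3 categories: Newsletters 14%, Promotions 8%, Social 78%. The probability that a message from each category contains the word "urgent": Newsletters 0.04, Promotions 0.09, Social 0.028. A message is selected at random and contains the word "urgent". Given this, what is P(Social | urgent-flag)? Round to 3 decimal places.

By Bayes' rule, posterior ∝ prior × likelihood:
  Newsletters: 0.14 × 0.04 = 0.0056
  Promotions: 0.08 × 0.09 = 0.0072
  Social: 0.78 × 0.028 = 0.02184
Total = 0.03464.
P(Social | evidence) = 0.02184 / 0.03464 ≈ 0.630.

0.630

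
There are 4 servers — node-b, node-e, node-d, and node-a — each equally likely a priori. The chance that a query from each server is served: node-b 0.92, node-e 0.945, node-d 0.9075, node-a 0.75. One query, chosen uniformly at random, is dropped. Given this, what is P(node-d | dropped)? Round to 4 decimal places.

0.1937

Taking complements, P(dropped | each) = node-b 0.08, node-e 0.055, node-d 0.0925, node-a 0.25.
With a uniform prior (1/4 each), posterior ∝ likelihood:
  node-b: 0.08
  node-e: 0.055
  node-d: 0.0925
  node-a: 0.25
Total = 0.4775.
P(node-d | evidence) = 0.0925 / 0.4775 ≈ 0.1937.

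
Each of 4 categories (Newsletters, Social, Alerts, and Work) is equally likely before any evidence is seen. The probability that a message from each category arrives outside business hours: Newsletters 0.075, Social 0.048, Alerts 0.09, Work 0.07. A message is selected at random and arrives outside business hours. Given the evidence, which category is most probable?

Since the prior is uniform, the posterior is proportional to the likelihood:
  Newsletters: 0.075
  Social: 0.048
  Alerts: 0.09
  Work: 0.07
Normalizing constant = 0.283.
Largest term belongs to Alerts, so Alerts is most probable.

Alerts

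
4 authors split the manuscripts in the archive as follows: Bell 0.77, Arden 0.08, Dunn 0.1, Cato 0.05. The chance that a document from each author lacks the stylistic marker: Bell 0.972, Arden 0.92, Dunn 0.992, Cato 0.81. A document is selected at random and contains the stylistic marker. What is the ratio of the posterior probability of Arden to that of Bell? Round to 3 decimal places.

Taking complements, P(marker | each) = Bell 0.028, Arden 0.08, Dunn 0.008, Cato 0.19.
Prior × likelihood for each hypothesis:
  Bell: 0.77 × 0.028 = 0.02156
  Arden: 0.08 × 0.08 = 0.0064
  Dunn: 0.1 × 0.008 = 0.0008
  Cato: 0.05 × 0.19 = 0.0095
Sum = 0.03826.
The ratio is 0.0064 / 0.02156 (the normalizer cancels) = 0.297.

0.297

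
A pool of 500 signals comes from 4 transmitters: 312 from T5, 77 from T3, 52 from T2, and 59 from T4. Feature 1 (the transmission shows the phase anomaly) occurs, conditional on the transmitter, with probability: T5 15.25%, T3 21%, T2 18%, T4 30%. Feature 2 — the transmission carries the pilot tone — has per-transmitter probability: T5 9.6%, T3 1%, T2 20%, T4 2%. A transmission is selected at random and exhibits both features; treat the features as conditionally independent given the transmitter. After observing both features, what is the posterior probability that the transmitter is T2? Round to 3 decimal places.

Compute prior × likelihood for every hypothesis:
  T5: 0.624 × 0.1525 × 0.096 = 0.00913536
  T3: 0.154 × 0.21 × 0.01 = 0.0003234
  T2: 0.104 × 0.18 × 0.2 = 0.003744
  T4: 0.118 × 0.3 × 0.02 = 0.000708
Normalizing constant = 0.01391076.
P(T2 | evidence) = 0.003744 / 0.01391076 ≈ 0.269.

0.269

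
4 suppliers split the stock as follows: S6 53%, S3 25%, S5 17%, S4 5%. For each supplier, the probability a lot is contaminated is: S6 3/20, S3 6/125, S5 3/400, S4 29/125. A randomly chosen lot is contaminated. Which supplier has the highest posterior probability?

Compute prior × likelihood for every hypothesis:
  S6: 0.53 × 0.15 = 0.0795
  S3: 0.25 × 0.048 = 0.012
  S5: 0.17 × 0.0075 = 0.001275
  S4: 0.05 × 0.232 = 0.0116
Total = 0.104375.
Largest term belongs to S6, so S6 is most probable.

S6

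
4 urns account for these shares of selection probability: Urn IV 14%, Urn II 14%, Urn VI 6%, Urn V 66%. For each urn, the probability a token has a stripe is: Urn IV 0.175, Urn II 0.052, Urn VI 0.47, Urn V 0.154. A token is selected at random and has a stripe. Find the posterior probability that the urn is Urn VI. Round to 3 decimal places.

Compute prior × likelihood for every hypothesis:
  Urn IV: 0.14 × 0.175 = 0.0245
  Urn II: 0.14 × 0.052 = 0.00728
  Urn VI: 0.06 × 0.47 = 0.0282
  Urn V: 0.66 × 0.154 = 0.10164
Total = 0.16162.
P(Urn VI | evidence) = 0.0282 / 0.16162 ≈ 0.174.

0.174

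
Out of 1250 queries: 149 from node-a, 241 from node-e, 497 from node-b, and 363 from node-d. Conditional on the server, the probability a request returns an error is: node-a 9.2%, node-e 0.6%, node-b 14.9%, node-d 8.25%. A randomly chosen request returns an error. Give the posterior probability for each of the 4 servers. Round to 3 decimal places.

Unnormalized posteriors (prior × likelihood):
  node-a: 0.1192 × 0.092 = 0.0109664
  node-e: 0.1928 × 0.006 = 0.0011568
  node-b: 0.3976 × 0.149 = 0.0592424
  node-d: 0.2904 × 0.0825 = 0.023958
Total = 0.0953236.
P(node-a | error) = 0.0109664/0.0953236 ≈ 0.115
P(node-e | error) = 0.0011568/0.0953236 ≈ 0.012
P(node-b | error) = 0.0592424/0.0953236 ≈ 0.621
P(node-d | error) = 0.023958/0.0953236 ≈ 0.251
(Check: 0.115+0.012+0.621+0.251 = 0.999.)

node-a 0.115, node-e 0.012, node-b 0.621, node-d 0.251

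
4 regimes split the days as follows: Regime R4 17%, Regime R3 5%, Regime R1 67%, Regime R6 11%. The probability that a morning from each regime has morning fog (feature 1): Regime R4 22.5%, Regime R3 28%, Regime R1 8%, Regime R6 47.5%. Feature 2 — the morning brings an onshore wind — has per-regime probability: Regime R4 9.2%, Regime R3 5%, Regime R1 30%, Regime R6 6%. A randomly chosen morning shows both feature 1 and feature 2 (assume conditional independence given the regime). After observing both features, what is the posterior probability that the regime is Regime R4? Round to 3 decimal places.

0.150

By Bayes' rule, posterior ∝ prior × likelihood:
  Regime R4: 0.17 × 0.225 × 0.092 = 0.003519
  Regime R3: 0.05 × 0.28 × 0.05 = 0.0007
  Regime R1: 0.67 × 0.08 × 0.3 = 0.01608
  Regime R6: 0.11 × 0.475 × 0.06 = 0.003135
Total = 0.023434.
P(Regime R4 | evidence) = 0.003519 / 0.023434 ≈ 0.150.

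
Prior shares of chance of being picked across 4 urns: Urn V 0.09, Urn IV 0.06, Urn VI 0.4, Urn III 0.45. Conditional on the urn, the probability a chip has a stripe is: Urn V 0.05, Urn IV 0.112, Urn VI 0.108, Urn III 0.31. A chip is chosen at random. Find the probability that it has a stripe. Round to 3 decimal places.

0.194

Compute prior × likelihood for every hypothesis:
  Urn V: 0.09 × 0.05 = 0.0045
  Urn IV: 0.06 × 0.112 = 0.00672
  Urn VI: 0.4 × 0.108 = 0.0432
  Urn III: 0.45 × 0.31 = 0.1395
P(striped) = 0.0045 + 0.00672 + 0.0432 + 0.1395 = 0.19392 → 0.194.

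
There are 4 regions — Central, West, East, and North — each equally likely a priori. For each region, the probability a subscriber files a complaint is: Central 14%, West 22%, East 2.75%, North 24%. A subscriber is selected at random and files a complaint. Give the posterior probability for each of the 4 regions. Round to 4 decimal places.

Central 0.2231, West 0.3506, East 0.0438, North 0.3825

Since the prior is uniform, the posterior is proportional to the likelihood:
  Central: 0.14
  West: 0.22
  East: 0.0275
  North: 0.24
Total = 0.6275.
P(Central | complaint) = 0.14/0.6275 ≈ 0.2231
P(West | complaint) = 0.22/0.6275 ≈ 0.3506
P(East | complaint) = 0.0275/0.6275 ≈ 0.0438
P(North | complaint) = 0.24/0.6275 ≈ 0.3825
(Check: 0.2231+0.3506+0.0438+0.3825 = 1.0000.)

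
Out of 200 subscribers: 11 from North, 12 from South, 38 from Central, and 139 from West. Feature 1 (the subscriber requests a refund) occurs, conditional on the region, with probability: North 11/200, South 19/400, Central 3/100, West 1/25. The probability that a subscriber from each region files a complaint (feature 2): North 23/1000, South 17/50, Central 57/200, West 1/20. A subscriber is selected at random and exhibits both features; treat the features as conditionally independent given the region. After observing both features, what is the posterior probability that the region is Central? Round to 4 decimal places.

0.4008

Compute prior × likelihood for every hypothesis:
  North: 0.055 × 0.055 × 0.023 = 0.000069575
  South: 0.06 × 0.0475 × 0.34 = 0.000969
  Central: 0.19 × 0.03 × 0.285 = 0.0016245
  West: 0.695 × 0.04 × 0.05 = 0.00139
Normalizing constant = 0.004053075.
P(Central | evidence) = 0.0016245 / 0.004053075 ≈ 0.4008.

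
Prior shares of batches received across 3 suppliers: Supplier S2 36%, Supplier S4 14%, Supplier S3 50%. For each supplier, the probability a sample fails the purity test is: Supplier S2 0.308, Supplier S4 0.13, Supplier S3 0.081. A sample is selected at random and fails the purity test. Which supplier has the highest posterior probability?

Unnormalized posteriors (prior × likelihood):
  Supplier S2: 0.36 × 0.308 = 0.11088
  Supplier S4: 0.14 × 0.13 = 0.0182
  Supplier S3: 0.5 × 0.081 = 0.0405
Sum = 0.16958.
Largest term belongs to Supplier S2, so Supplier S2 is most probable.

Supplier S2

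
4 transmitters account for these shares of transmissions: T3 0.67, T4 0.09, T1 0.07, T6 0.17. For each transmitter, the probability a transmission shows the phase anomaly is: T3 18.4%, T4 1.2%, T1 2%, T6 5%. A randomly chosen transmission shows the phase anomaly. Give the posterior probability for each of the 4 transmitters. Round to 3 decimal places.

Compute prior × likelihood for every hypothesis:
  T3: 0.67 × 0.184 = 0.12328
  T4: 0.09 × 0.012 = 0.00108
  T1: 0.07 × 0.02 = 0.0014
  T6: 0.17 × 0.05 = 0.0085
Sum = 0.13426.
P(T3 | anomaly) = 0.12328/0.13426 ≈ 0.918
P(T4 | anomaly) = 0.00108/0.13426 ≈ 0.008
P(T1 | anomaly) = 0.0014/0.13426 ≈ 0.010
P(T6 | anomaly) = 0.0085/0.13426 ≈ 0.063

T3 0.918, T4 0.008, T1 0.010, T6 0.063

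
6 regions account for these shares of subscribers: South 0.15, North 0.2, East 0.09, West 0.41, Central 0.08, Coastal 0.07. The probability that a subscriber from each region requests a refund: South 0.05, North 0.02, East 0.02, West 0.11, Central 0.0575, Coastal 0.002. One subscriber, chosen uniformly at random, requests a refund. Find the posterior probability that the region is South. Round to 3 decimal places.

0.119

Compute prior × likelihood for every hypothesis:
  South: 0.15 × 0.05 = 0.0075
  North: 0.2 × 0.02 = 0.004
  East: 0.09 × 0.02 = 0.0018
  West: 0.41 × 0.11 = 0.0451
  Central: 0.08 × 0.0575 = 0.0046
  Coastal: 0.07 × 0.002 = 0.00014
Total = 0.06314.
P(South | evidence) = 0.0075 / 0.06314 ≈ 0.119.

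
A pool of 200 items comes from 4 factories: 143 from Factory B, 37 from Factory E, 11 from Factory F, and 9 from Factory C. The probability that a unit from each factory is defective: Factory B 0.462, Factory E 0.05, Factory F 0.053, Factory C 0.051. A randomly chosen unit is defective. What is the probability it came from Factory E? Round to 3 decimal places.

Compute prior × likelihood for every hypothesis:
  Factory B: 0.715 × 0.462 = 0.33033
  Factory E: 0.185 × 0.05 = 0.00925
  Factory F: 0.055 × 0.053 = 0.002915
  Factory C: 0.045 × 0.051 = 0.002295
Sum = 0.34479.
P(Factory E | evidence) = 0.00925 / 0.34479 ≈ 0.027.

0.027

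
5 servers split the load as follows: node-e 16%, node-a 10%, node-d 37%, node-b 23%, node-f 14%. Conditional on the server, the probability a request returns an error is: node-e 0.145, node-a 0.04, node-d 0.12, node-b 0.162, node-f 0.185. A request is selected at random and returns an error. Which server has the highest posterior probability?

Prior × likelihood for each hypothesis:
  node-e: 0.16 × 0.145 = 0.0232
  node-a: 0.1 × 0.04 = 0.004
  node-d: 0.37 × 0.12 = 0.0444
  node-b: 0.23 × 0.162 = 0.03726
  node-f: 0.14 × 0.185 = 0.0259
Total = 0.13476.
Largest term belongs to node-d, so node-d is most probable.

node-d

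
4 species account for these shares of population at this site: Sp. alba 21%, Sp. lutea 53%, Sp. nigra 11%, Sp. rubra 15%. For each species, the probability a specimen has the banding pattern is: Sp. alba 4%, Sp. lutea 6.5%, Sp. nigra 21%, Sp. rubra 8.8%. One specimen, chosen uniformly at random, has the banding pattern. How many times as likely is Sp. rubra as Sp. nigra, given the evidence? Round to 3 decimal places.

By Bayes' rule, posterior ∝ prior × likelihood:
  Sp. alba: 0.21 × 0.04 = 0.0084
  Sp. lutea: 0.53 × 0.065 = 0.03445
  Sp. nigra: 0.11 × 0.21 = 0.0231
  Sp. rubra: 0.15 × 0.088 = 0.0132
Sum = 0.07915.
The ratio is 0.0132 / 0.0231 (the normalizer cancels) = 0.571.

0.571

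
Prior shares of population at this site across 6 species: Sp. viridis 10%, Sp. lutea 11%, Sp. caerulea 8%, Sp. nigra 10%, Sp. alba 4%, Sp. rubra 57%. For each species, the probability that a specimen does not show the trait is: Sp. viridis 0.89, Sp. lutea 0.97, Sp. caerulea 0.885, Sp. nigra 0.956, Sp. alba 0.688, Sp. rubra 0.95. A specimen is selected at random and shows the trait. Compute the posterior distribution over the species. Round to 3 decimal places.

Taking complements, P(trait | each) = Sp. viridis 0.11, Sp. lutea 0.03, Sp. caerulea 0.115, Sp. nigra 0.044, Sp. alba 0.312, Sp. rubra 0.05.
By Bayes' rule, posterior ∝ prior × likelihood:
  Sp. viridis: 0.1 × 0.11 = 0.011
  Sp. lutea: 0.11 × 0.03 = 0.0033
  Sp. caerulea: 0.08 × 0.115 = 0.0092
  Sp. nigra: 0.1 × 0.044 = 0.0044
  Sp. alba: 0.04 × 0.312 = 0.01248
  Sp. rubra: 0.57 × 0.05 = 0.0285
Sum = 0.06888.
P(Sp. viridis | trait) = 0.011/0.06888 ≈ 0.160
P(Sp. lutea | trait) = 0.0033/0.06888 ≈ 0.048
P(Sp. caerulea | trait) = 0.0092/0.06888 ≈ 0.134
P(Sp. nigra | trait) = 0.0044/0.06888 ≈ 0.064
P(Sp. alba | trait) = 0.01248/0.06888 ≈ 0.181
P(Sp. rubra | trait) = 0.0285/0.06888 ≈ 0.414

Sp. viridis 0.160, Sp. lutea 0.048, Sp. caerulea 0.134, Sp. nigra 0.064, Sp. alba 0.181, Sp. rubra 0.414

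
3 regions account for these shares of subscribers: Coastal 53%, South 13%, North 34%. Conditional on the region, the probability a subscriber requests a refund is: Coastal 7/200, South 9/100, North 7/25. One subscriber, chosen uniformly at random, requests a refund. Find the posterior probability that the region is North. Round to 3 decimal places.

By Bayes' rule, posterior ∝ prior × likelihood:
  Coastal: 0.53 × 0.035 = 0.01855
  South: 0.13 × 0.09 = 0.0117
  North: 0.34 × 0.28 = 0.0952
Total = 0.12545.
P(North | evidence) = 0.0952 / 0.12545 ≈ 0.759.

0.759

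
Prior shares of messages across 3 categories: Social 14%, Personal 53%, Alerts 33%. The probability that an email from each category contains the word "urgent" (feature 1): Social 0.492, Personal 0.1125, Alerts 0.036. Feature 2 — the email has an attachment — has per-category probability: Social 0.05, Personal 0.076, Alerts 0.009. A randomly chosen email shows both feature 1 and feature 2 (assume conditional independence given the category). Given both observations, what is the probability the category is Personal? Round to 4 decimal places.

0.5607

Unnormalized posteriors (prior × likelihood):
  Social: 0.14 × 0.492 × 0.05 = 0.003444
  Personal: 0.53 × 0.1125 × 0.076 = 0.0045315
  Alerts: 0.33 × 0.036 × 0.009 = 0.00010692
Total = 0.00808242.
P(Personal | evidence) = 0.0045315 / 0.00808242 ≈ 0.5607.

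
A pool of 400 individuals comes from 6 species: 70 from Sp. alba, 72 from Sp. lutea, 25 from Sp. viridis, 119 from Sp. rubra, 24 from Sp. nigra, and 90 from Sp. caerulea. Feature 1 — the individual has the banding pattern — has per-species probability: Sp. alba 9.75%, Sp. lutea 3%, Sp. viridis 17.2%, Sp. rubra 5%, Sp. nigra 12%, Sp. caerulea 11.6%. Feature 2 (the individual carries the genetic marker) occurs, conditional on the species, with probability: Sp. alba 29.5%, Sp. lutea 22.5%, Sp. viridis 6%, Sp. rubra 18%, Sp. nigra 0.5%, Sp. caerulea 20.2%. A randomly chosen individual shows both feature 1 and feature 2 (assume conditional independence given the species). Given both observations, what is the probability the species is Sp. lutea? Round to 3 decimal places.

Compute prior × likelihood for every hypothesis:
  Sp. alba: 0.175 × 0.0975 × 0.295 = 0.0050334375
  Sp. lutea: 0.18 × 0.03 × 0.225 = 0.001215
  Sp. viridis: 0.0625 × 0.172 × 0.06 = 0.000645
  Sp. rubra: 0.2975 × 0.05 × 0.18 = 0.0026775
  Sp. nigra: 0.06 × 0.12 × 0.005 = 0.000036
  Sp. caerulea: 0.225 × 0.116 × 0.202 = 0.0052722
Normalizing constant = 0.0148791375.
P(Sp. lutea | evidence) = 0.001215 / 0.0148791375 ≈ 0.082.

0.082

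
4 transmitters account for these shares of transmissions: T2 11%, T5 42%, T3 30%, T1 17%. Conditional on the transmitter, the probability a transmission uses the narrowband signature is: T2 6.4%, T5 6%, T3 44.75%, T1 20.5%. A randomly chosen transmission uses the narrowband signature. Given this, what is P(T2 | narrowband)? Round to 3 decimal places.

Compute prior × likelihood for every hypothesis:
  T2: 0.11 × 0.064 = 0.00704
  T5: 0.42 × 0.06 = 0.0252
  T3: 0.3 × 0.4475 = 0.13425
  T1: 0.17 × 0.205 = 0.03485
Normalizing constant = 0.20134.
P(T2 | evidence) = 0.00704 / 0.20134 ≈ 0.035.

0.035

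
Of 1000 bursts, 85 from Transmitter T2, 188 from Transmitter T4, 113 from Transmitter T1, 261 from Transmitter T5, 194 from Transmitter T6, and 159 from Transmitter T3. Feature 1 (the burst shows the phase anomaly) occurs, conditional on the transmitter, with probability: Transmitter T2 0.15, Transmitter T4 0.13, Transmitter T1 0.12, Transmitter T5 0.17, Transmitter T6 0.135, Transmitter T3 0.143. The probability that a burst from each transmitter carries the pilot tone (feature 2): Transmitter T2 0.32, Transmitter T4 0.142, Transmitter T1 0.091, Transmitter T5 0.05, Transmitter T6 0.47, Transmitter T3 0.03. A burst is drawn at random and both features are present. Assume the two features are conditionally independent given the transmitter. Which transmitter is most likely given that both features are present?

Transmitter T6

Unnormalized posteriors (prior × likelihood):
  Transmitter T2: 0.085 × 0.15 × 0.32 = 0.00408
  Transmitter T4: 0.188 × 0.13 × 0.142 = 0.00347048
  Transmitter T1: 0.113 × 0.12 × 0.091 = 0.00123396
  Transmitter T5: 0.261 × 0.17 × 0.05 = 0.0022185
  Transmitter T6: 0.194 × 0.135 × 0.47 = 0.0123093
  Transmitter T3: 0.159 × 0.143 × 0.03 = 0.00068211
Sum = 0.02399435.
Largest term belongs to Transmitter T6, so Transmitter T6 is most probable.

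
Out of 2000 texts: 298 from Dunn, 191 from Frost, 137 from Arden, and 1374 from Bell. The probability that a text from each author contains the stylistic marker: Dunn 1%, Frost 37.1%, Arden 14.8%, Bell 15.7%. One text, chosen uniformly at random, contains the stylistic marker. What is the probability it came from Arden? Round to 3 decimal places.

0.065

Prior × likelihood for each hypothesis:
  Dunn: 0.149 × 0.01 = 0.00149
  Frost: 0.0955 × 0.371 = 0.0354305
  Arden: 0.0685 × 0.148 = 0.010138
  Bell: 0.687 × 0.157 = 0.107859
Normalizing constant = 0.1549175.
P(Arden | evidence) = 0.010138 / 0.1549175 ≈ 0.065.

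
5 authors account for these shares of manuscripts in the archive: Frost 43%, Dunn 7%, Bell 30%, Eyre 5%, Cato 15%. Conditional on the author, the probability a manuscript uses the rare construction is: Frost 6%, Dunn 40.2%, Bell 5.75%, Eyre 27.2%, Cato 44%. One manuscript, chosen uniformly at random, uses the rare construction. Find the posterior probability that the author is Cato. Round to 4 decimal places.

Prior × likelihood for each hypothesis:
  Frost: 0.43 × 0.06 = 0.0258
  Dunn: 0.07 × 0.402 = 0.02814
  Bell: 0.3 × 0.0575 = 0.01725
  Eyre: 0.05 × 0.272 = 0.0136
  Cato: 0.15 × 0.44 = 0.066
Total = 0.15079.
P(Cato | evidence) = 0.066 / 0.15079 ≈ 0.4377.

0.4377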